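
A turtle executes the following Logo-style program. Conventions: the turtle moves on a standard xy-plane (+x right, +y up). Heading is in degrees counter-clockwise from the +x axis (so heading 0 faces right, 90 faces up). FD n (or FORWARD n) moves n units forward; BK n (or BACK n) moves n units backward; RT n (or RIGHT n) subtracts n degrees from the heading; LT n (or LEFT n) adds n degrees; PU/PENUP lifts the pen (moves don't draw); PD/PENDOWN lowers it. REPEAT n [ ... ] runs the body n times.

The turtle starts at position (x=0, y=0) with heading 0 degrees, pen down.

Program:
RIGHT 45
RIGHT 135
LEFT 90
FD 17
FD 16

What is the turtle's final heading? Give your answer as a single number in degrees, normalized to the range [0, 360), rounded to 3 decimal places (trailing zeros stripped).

Answer: 270

Derivation:
Executing turtle program step by step:
Start: pos=(0,0), heading=0, pen down
RT 45: heading 0 -> 315
RT 135: heading 315 -> 180
LT 90: heading 180 -> 270
FD 17: (0,0) -> (0,-17) [heading=270, draw]
FD 16: (0,-17) -> (0,-33) [heading=270, draw]
Final: pos=(0,-33), heading=270, 2 segment(s) drawn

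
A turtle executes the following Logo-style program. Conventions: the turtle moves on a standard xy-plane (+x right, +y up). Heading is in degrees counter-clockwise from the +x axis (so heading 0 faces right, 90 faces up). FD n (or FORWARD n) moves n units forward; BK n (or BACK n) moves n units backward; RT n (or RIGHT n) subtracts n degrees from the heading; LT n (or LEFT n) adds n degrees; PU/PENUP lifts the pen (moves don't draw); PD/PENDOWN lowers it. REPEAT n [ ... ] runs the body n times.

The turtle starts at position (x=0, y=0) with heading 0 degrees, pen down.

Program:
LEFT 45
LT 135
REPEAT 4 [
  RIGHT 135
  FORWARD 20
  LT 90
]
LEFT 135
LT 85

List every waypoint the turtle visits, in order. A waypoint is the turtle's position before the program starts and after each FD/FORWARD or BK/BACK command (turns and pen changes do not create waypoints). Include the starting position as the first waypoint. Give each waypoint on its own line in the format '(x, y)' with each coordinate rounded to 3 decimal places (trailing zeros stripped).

Answer: (0, 0)
(14.142, 14.142)
(34.142, 14.142)
(48.284, 0)
(48.284, -20)

Derivation:
Executing turtle program step by step:
Start: pos=(0,0), heading=0, pen down
LT 45: heading 0 -> 45
LT 135: heading 45 -> 180
REPEAT 4 [
  -- iteration 1/4 --
  RT 135: heading 180 -> 45
  FD 20: (0,0) -> (14.142,14.142) [heading=45, draw]
  LT 90: heading 45 -> 135
  -- iteration 2/4 --
  RT 135: heading 135 -> 0
  FD 20: (14.142,14.142) -> (34.142,14.142) [heading=0, draw]
  LT 90: heading 0 -> 90
  -- iteration 3/4 --
  RT 135: heading 90 -> 315
  FD 20: (34.142,14.142) -> (48.284,0) [heading=315, draw]
  LT 90: heading 315 -> 45
  -- iteration 4/4 --
  RT 135: heading 45 -> 270
  FD 20: (48.284,0) -> (48.284,-20) [heading=270, draw]
  LT 90: heading 270 -> 0
]
LT 135: heading 0 -> 135
LT 85: heading 135 -> 220
Final: pos=(48.284,-20), heading=220, 4 segment(s) drawn
Waypoints (5 total):
(0, 0)
(14.142, 14.142)
(34.142, 14.142)
(48.284, 0)
(48.284, -20)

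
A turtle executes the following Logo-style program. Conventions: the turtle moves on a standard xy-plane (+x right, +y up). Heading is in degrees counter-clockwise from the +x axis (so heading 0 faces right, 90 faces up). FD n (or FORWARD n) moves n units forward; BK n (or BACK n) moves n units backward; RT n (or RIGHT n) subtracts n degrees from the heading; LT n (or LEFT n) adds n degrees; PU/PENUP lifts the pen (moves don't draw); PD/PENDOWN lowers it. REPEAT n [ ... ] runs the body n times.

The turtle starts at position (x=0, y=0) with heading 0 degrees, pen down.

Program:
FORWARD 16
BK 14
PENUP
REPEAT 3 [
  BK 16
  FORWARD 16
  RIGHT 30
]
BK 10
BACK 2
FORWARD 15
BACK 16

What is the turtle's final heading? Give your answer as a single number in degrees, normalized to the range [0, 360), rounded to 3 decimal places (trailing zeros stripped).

Answer: 270

Derivation:
Executing turtle program step by step:
Start: pos=(0,0), heading=0, pen down
FD 16: (0,0) -> (16,0) [heading=0, draw]
BK 14: (16,0) -> (2,0) [heading=0, draw]
PU: pen up
REPEAT 3 [
  -- iteration 1/3 --
  BK 16: (2,0) -> (-14,0) [heading=0, move]
  FD 16: (-14,0) -> (2,0) [heading=0, move]
  RT 30: heading 0 -> 330
  -- iteration 2/3 --
  BK 16: (2,0) -> (-11.856,8) [heading=330, move]
  FD 16: (-11.856,8) -> (2,0) [heading=330, move]
  RT 30: heading 330 -> 300
  -- iteration 3/3 --
  BK 16: (2,0) -> (-6,13.856) [heading=300, move]
  FD 16: (-6,13.856) -> (2,0) [heading=300, move]
  RT 30: heading 300 -> 270
]
BK 10: (2,0) -> (2,10) [heading=270, move]
BK 2: (2,10) -> (2,12) [heading=270, move]
FD 15: (2,12) -> (2,-3) [heading=270, move]
BK 16: (2,-3) -> (2,13) [heading=270, move]
Final: pos=(2,13), heading=270, 2 segment(s) drawn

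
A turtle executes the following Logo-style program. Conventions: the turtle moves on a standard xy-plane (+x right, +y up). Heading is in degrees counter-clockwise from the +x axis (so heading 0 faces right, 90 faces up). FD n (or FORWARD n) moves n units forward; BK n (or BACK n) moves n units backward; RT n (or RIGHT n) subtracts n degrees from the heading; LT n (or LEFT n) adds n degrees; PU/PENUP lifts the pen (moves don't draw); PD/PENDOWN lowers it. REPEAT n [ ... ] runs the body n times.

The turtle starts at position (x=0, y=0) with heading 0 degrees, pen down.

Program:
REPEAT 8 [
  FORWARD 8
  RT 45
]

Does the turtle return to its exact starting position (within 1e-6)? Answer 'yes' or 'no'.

Answer: yes

Derivation:
Executing turtle program step by step:
Start: pos=(0,0), heading=0, pen down
REPEAT 8 [
  -- iteration 1/8 --
  FD 8: (0,0) -> (8,0) [heading=0, draw]
  RT 45: heading 0 -> 315
  -- iteration 2/8 --
  FD 8: (8,0) -> (13.657,-5.657) [heading=315, draw]
  RT 45: heading 315 -> 270
  -- iteration 3/8 --
  FD 8: (13.657,-5.657) -> (13.657,-13.657) [heading=270, draw]
  RT 45: heading 270 -> 225
  -- iteration 4/8 --
  FD 8: (13.657,-13.657) -> (8,-19.314) [heading=225, draw]
  RT 45: heading 225 -> 180
  -- iteration 5/8 --
  FD 8: (8,-19.314) -> (0,-19.314) [heading=180, draw]
  RT 45: heading 180 -> 135
  -- iteration 6/8 --
  FD 8: (0,-19.314) -> (-5.657,-13.657) [heading=135, draw]
  RT 45: heading 135 -> 90
  -- iteration 7/8 --
  FD 8: (-5.657,-13.657) -> (-5.657,-5.657) [heading=90, draw]
  RT 45: heading 90 -> 45
  -- iteration 8/8 --
  FD 8: (-5.657,-5.657) -> (0,0) [heading=45, draw]
  RT 45: heading 45 -> 0
]
Final: pos=(0,0), heading=0, 8 segment(s) drawn

Start position: (0, 0)
Final position: (0, 0)
Distance = 0; < 1e-6 -> CLOSED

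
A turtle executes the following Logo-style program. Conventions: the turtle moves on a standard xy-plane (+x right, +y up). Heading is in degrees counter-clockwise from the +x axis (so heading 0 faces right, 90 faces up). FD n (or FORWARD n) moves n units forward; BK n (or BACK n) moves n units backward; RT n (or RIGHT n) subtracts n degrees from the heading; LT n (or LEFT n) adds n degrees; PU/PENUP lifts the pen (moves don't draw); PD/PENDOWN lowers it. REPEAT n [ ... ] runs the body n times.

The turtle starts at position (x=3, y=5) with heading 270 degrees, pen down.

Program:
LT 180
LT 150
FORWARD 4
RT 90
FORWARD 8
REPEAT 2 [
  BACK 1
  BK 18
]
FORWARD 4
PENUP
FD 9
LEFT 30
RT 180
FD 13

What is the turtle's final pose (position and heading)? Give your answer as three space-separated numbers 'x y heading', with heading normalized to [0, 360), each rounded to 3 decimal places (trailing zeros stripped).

Answer: 28.722 -6.964 0

Derivation:
Executing turtle program step by step:
Start: pos=(3,5), heading=270, pen down
LT 180: heading 270 -> 90
LT 150: heading 90 -> 240
FD 4: (3,5) -> (1,1.536) [heading=240, draw]
RT 90: heading 240 -> 150
FD 8: (1,1.536) -> (-5.928,5.536) [heading=150, draw]
REPEAT 2 [
  -- iteration 1/2 --
  BK 1: (-5.928,5.536) -> (-5.062,5.036) [heading=150, draw]
  BK 18: (-5.062,5.036) -> (10.526,-3.964) [heading=150, draw]
  -- iteration 2/2 --
  BK 1: (10.526,-3.964) -> (11.392,-4.464) [heading=150, draw]
  BK 18: (11.392,-4.464) -> (26.981,-13.464) [heading=150, draw]
]
FD 4: (26.981,-13.464) -> (23.517,-11.464) [heading=150, draw]
PU: pen up
FD 9: (23.517,-11.464) -> (15.722,-6.964) [heading=150, move]
LT 30: heading 150 -> 180
RT 180: heading 180 -> 0
FD 13: (15.722,-6.964) -> (28.722,-6.964) [heading=0, move]
Final: pos=(28.722,-6.964), heading=0, 7 segment(s) drawn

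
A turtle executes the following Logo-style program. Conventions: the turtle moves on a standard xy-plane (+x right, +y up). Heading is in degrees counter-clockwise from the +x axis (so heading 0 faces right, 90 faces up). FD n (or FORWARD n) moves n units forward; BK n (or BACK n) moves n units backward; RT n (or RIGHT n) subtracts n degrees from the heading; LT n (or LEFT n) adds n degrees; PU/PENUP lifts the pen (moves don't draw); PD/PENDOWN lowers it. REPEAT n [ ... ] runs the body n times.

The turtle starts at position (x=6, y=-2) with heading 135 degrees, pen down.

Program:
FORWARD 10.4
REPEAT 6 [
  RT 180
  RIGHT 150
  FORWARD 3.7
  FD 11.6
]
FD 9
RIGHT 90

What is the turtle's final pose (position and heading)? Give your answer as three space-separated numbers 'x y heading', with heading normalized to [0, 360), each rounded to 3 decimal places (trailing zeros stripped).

Answer: -24.547 -52.205 225

Derivation:
Executing turtle program step by step:
Start: pos=(6,-2), heading=135, pen down
FD 10.4: (6,-2) -> (-1.354,5.354) [heading=135, draw]
REPEAT 6 [
  -- iteration 1/6 --
  RT 180: heading 135 -> 315
  RT 150: heading 315 -> 165
  FD 3.7: (-1.354,5.354) -> (-4.928,6.312) [heading=165, draw]
  FD 11.6: (-4.928,6.312) -> (-16.133,9.314) [heading=165, draw]
  -- iteration 2/6 --
  RT 180: heading 165 -> 345
  RT 150: heading 345 -> 195
  FD 3.7: (-16.133,9.314) -> (-19.707,8.356) [heading=195, draw]
  FD 11.6: (-19.707,8.356) -> (-30.911,5.354) [heading=195, draw]
  -- iteration 3/6 --
  RT 180: heading 195 -> 15
  RT 150: heading 15 -> 225
  FD 3.7: (-30.911,5.354) -> (-33.528,2.738) [heading=225, draw]
  FD 11.6: (-33.528,2.738) -> (-41.73,-5.465) [heading=225, draw]
  -- iteration 4/6 --
  RT 180: heading 225 -> 45
  RT 150: heading 45 -> 255
  FD 3.7: (-41.73,-5.465) -> (-42.688,-9.039) [heading=255, draw]
  FD 11.6: (-42.688,-9.039) -> (-45.69,-20.243) [heading=255, draw]
  -- iteration 5/6 --
  RT 180: heading 255 -> 75
  RT 150: heading 75 -> 285
  FD 3.7: (-45.69,-20.243) -> (-44.732,-23.817) [heading=285, draw]
  FD 11.6: (-44.732,-23.817) -> (-41.73,-35.022) [heading=285, draw]
  -- iteration 6/6 --
  RT 180: heading 285 -> 105
  RT 150: heading 105 -> 315
  FD 3.7: (-41.73,-35.022) -> (-39.114,-37.638) [heading=315, draw]
  FD 11.6: (-39.114,-37.638) -> (-30.911,-45.841) [heading=315, draw]
]
FD 9: (-30.911,-45.841) -> (-24.547,-52.205) [heading=315, draw]
RT 90: heading 315 -> 225
Final: pos=(-24.547,-52.205), heading=225, 14 segment(s) drawn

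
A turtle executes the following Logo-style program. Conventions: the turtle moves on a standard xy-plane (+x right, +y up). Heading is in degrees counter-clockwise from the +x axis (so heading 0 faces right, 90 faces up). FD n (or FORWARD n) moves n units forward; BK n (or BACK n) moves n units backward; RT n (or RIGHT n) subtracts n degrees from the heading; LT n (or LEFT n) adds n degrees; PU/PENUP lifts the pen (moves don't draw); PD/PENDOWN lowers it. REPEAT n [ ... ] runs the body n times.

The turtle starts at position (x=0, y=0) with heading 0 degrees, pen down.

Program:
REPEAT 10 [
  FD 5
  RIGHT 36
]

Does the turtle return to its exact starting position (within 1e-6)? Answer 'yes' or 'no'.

Answer: yes

Derivation:
Executing turtle program step by step:
Start: pos=(0,0), heading=0, pen down
REPEAT 10 [
  -- iteration 1/10 --
  FD 5: (0,0) -> (5,0) [heading=0, draw]
  RT 36: heading 0 -> 324
  -- iteration 2/10 --
  FD 5: (5,0) -> (9.045,-2.939) [heading=324, draw]
  RT 36: heading 324 -> 288
  -- iteration 3/10 --
  FD 5: (9.045,-2.939) -> (10.59,-7.694) [heading=288, draw]
  RT 36: heading 288 -> 252
  -- iteration 4/10 --
  FD 5: (10.59,-7.694) -> (9.045,-12.449) [heading=252, draw]
  RT 36: heading 252 -> 216
  -- iteration 5/10 --
  FD 5: (9.045,-12.449) -> (5,-15.388) [heading=216, draw]
  RT 36: heading 216 -> 180
  -- iteration 6/10 --
  FD 5: (5,-15.388) -> (0,-15.388) [heading=180, draw]
  RT 36: heading 180 -> 144
  -- iteration 7/10 --
  FD 5: (0,-15.388) -> (-4.045,-12.449) [heading=144, draw]
  RT 36: heading 144 -> 108
  -- iteration 8/10 --
  FD 5: (-4.045,-12.449) -> (-5.59,-7.694) [heading=108, draw]
  RT 36: heading 108 -> 72
  -- iteration 9/10 --
  FD 5: (-5.59,-7.694) -> (-4.045,-2.939) [heading=72, draw]
  RT 36: heading 72 -> 36
  -- iteration 10/10 --
  FD 5: (-4.045,-2.939) -> (0,0) [heading=36, draw]
  RT 36: heading 36 -> 0
]
Final: pos=(0,0), heading=0, 10 segment(s) drawn

Start position: (0, 0)
Final position: (0, 0)
Distance = 0; < 1e-6 -> CLOSED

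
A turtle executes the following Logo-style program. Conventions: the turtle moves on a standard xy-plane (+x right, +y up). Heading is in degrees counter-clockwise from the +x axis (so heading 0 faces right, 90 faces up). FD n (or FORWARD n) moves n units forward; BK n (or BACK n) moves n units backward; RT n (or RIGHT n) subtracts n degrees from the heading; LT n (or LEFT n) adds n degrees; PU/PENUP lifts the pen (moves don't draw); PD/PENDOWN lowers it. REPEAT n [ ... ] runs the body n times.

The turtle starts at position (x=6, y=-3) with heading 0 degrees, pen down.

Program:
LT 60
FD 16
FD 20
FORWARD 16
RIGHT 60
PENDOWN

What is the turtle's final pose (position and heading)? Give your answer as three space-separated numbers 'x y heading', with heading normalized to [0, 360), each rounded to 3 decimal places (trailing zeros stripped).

Executing turtle program step by step:
Start: pos=(6,-3), heading=0, pen down
LT 60: heading 0 -> 60
FD 16: (6,-3) -> (14,10.856) [heading=60, draw]
FD 20: (14,10.856) -> (24,28.177) [heading=60, draw]
FD 16: (24,28.177) -> (32,42.033) [heading=60, draw]
RT 60: heading 60 -> 0
PD: pen down
Final: pos=(32,42.033), heading=0, 3 segment(s) drawn

Answer: 32 42.033 0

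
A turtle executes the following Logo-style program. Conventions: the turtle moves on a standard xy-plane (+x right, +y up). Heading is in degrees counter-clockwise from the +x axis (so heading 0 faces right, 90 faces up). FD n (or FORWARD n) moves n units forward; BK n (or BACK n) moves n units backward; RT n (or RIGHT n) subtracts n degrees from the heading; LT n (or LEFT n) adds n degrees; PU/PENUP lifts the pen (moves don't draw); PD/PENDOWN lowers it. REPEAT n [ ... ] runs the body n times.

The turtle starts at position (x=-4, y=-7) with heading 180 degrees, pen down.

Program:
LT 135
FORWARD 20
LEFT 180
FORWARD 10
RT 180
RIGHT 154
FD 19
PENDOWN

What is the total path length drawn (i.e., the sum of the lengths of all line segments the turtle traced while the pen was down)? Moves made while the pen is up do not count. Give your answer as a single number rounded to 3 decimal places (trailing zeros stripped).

Answer: 49

Derivation:
Executing turtle program step by step:
Start: pos=(-4,-7), heading=180, pen down
LT 135: heading 180 -> 315
FD 20: (-4,-7) -> (10.142,-21.142) [heading=315, draw]
LT 180: heading 315 -> 135
FD 10: (10.142,-21.142) -> (3.071,-14.071) [heading=135, draw]
RT 180: heading 135 -> 315
RT 154: heading 315 -> 161
FD 19: (3.071,-14.071) -> (-14.894,-7.885) [heading=161, draw]
PD: pen down
Final: pos=(-14.894,-7.885), heading=161, 3 segment(s) drawn

Segment lengths:
  seg 1: (-4,-7) -> (10.142,-21.142), length = 20
  seg 2: (10.142,-21.142) -> (3.071,-14.071), length = 10
  seg 3: (3.071,-14.071) -> (-14.894,-7.885), length = 19
Total = 49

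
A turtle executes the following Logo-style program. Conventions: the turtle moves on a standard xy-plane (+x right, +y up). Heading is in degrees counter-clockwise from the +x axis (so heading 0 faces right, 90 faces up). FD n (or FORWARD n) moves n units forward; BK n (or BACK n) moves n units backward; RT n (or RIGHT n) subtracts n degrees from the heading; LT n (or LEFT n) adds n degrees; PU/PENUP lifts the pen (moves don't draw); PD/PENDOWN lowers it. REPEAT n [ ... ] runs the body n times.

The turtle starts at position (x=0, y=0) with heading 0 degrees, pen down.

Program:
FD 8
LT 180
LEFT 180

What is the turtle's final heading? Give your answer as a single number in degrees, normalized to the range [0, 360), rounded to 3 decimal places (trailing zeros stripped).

Answer: 0

Derivation:
Executing turtle program step by step:
Start: pos=(0,0), heading=0, pen down
FD 8: (0,0) -> (8,0) [heading=0, draw]
LT 180: heading 0 -> 180
LT 180: heading 180 -> 0
Final: pos=(8,0), heading=0, 1 segment(s) drawn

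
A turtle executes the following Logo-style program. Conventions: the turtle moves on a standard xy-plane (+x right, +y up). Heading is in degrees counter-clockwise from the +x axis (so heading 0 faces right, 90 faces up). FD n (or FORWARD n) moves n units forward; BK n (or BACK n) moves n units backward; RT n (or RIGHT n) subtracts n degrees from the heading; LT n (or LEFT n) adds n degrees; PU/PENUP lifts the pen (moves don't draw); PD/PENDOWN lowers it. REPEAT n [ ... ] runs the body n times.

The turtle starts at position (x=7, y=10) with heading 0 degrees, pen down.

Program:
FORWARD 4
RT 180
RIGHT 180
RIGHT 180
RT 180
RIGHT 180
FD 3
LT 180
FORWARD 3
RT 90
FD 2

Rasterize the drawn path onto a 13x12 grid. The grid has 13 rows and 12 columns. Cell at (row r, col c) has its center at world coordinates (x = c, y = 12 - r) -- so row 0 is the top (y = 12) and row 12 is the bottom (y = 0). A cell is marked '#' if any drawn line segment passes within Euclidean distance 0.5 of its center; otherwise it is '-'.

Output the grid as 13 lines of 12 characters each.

Answer: ------------
------------
-------#####
-----------#
-----------#
------------
------------
------------
------------
------------
------------
------------
------------

Derivation:
Segment 0: (7,10) -> (11,10)
Segment 1: (11,10) -> (8,10)
Segment 2: (8,10) -> (11,10)
Segment 3: (11,10) -> (11,8)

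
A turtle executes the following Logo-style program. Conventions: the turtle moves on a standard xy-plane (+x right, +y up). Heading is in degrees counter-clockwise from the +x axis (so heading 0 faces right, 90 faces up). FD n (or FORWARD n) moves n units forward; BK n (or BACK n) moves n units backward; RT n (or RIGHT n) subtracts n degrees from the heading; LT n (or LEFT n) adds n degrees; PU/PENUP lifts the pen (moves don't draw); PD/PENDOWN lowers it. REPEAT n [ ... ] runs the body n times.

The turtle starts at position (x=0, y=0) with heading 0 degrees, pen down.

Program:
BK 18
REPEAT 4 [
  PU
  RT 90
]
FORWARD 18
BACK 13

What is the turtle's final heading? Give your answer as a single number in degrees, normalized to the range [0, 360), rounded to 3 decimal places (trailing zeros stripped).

Answer: 0

Derivation:
Executing turtle program step by step:
Start: pos=(0,0), heading=0, pen down
BK 18: (0,0) -> (-18,0) [heading=0, draw]
REPEAT 4 [
  -- iteration 1/4 --
  PU: pen up
  RT 90: heading 0 -> 270
  -- iteration 2/4 --
  PU: pen up
  RT 90: heading 270 -> 180
  -- iteration 3/4 --
  PU: pen up
  RT 90: heading 180 -> 90
  -- iteration 4/4 --
  PU: pen up
  RT 90: heading 90 -> 0
]
FD 18: (-18,0) -> (0,0) [heading=0, move]
BK 13: (0,0) -> (-13,0) [heading=0, move]
Final: pos=(-13,0), heading=0, 1 segment(s) drawn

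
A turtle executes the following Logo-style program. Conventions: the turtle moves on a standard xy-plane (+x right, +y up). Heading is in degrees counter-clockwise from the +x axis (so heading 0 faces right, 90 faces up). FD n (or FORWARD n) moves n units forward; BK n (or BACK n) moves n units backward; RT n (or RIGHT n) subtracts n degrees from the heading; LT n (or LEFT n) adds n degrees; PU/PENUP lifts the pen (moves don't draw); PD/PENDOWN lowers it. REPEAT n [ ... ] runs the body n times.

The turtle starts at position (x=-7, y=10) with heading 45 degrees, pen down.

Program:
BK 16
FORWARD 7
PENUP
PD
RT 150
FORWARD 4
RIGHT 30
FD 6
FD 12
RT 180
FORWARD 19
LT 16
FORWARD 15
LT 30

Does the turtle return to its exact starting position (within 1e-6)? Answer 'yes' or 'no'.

Executing turtle program step by step:
Start: pos=(-7,10), heading=45, pen down
BK 16: (-7,10) -> (-18.314,-1.314) [heading=45, draw]
FD 7: (-18.314,-1.314) -> (-13.364,3.636) [heading=45, draw]
PU: pen up
PD: pen down
RT 150: heading 45 -> 255
FD 4: (-13.364,3.636) -> (-14.399,-0.228) [heading=255, draw]
RT 30: heading 255 -> 225
FD 6: (-14.399,-0.228) -> (-18.642,-4.47) [heading=225, draw]
FD 12: (-18.642,-4.47) -> (-27.127,-12.956) [heading=225, draw]
RT 180: heading 225 -> 45
FD 19: (-27.127,-12.956) -> (-13.692,0.479) [heading=45, draw]
LT 16: heading 45 -> 61
FD 15: (-13.692,0.479) -> (-6.42,13.599) [heading=61, draw]
LT 30: heading 61 -> 91
Final: pos=(-6.42,13.599), heading=91, 7 segment(s) drawn

Start position: (-7, 10)
Final position: (-6.42, 13.599)
Distance = 3.645; >= 1e-6 -> NOT closed

Answer: no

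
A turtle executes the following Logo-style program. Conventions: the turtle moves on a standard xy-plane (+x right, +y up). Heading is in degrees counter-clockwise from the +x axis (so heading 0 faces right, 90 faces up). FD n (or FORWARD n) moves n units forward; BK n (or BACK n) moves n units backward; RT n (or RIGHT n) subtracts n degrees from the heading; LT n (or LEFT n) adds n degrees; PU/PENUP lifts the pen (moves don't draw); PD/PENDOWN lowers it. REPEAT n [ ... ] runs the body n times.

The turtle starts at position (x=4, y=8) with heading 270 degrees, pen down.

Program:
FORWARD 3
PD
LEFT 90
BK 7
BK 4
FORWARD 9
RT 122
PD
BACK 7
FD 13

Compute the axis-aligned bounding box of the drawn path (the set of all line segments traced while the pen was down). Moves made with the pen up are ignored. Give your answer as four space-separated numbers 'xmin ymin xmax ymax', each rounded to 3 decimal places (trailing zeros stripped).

Answer: -7 -0.088 5.709 10.936

Derivation:
Executing turtle program step by step:
Start: pos=(4,8), heading=270, pen down
FD 3: (4,8) -> (4,5) [heading=270, draw]
PD: pen down
LT 90: heading 270 -> 0
BK 7: (4,5) -> (-3,5) [heading=0, draw]
BK 4: (-3,5) -> (-7,5) [heading=0, draw]
FD 9: (-7,5) -> (2,5) [heading=0, draw]
RT 122: heading 0 -> 238
PD: pen down
BK 7: (2,5) -> (5.709,10.936) [heading=238, draw]
FD 13: (5.709,10.936) -> (-1.18,-0.088) [heading=238, draw]
Final: pos=(-1.18,-0.088), heading=238, 6 segment(s) drawn

Segment endpoints: x in {-7, -3, -1.18, 2, 4, 4, 5.709}, y in {-0.088, 5, 5, 5, 5, 8, 10.936}
xmin=-7, ymin=-0.088, xmax=5.709, ymax=10.936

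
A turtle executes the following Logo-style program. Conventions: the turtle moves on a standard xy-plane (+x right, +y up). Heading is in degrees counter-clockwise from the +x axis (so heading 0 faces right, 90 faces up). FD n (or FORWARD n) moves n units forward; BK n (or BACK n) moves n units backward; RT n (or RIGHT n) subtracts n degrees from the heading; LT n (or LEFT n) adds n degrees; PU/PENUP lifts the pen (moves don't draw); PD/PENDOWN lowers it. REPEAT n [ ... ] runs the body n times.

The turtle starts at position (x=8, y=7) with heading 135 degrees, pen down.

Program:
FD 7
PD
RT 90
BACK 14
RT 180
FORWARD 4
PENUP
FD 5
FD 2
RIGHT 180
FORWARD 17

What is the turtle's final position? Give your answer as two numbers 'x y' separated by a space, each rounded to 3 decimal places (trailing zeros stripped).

Answer: -2.607 6.293

Derivation:
Executing turtle program step by step:
Start: pos=(8,7), heading=135, pen down
FD 7: (8,7) -> (3.05,11.95) [heading=135, draw]
PD: pen down
RT 90: heading 135 -> 45
BK 14: (3.05,11.95) -> (-6.849,2.05) [heading=45, draw]
RT 180: heading 45 -> 225
FD 4: (-6.849,2.05) -> (-9.678,-0.778) [heading=225, draw]
PU: pen up
FD 5: (-9.678,-0.778) -> (-13.213,-4.314) [heading=225, move]
FD 2: (-13.213,-4.314) -> (-14.627,-5.728) [heading=225, move]
RT 180: heading 225 -> 45
FD 17: (-14.627,-5.728) -> (-2.607,6.293) [heading=45, move]
Final: pos=(-2.607,6.293), heading=45, 3 segment(s) drawn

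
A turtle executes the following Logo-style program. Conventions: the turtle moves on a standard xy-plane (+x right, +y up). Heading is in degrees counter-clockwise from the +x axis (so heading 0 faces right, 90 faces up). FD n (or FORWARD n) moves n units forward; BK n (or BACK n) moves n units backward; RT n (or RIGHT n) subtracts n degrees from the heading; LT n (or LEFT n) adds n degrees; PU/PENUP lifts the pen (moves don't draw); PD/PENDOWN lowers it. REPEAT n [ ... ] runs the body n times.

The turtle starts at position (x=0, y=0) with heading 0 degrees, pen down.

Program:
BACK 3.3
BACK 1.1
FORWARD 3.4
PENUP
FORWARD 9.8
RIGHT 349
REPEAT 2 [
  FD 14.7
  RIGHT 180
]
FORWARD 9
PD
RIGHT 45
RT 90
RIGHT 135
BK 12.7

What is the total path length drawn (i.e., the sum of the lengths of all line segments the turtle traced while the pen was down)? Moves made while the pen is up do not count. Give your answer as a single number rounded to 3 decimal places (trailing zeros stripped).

Answer: 20.5

Derivation:
Executing turtle program step by step:
Start: pos=(0,0), heading=0, pen down
BK 3.3: (0,0) -> (-3.3,0) [heading=0, draw]
BK 1.1: (-3.3,0) -> (-4.4,0) [heading=0, draw]
FD 3.4: (-4.4,0) -> (-1,0) [heading=0, draw]
PU: pen up
FD 9.8: (-1,0) -> (8.8,0) [heading=0, move]
RT 349: heading 0 -> 11
REPEAT 2 [
  -- iteration 1/2 --
  FD 14.7: (8.8,0) -> (23.23,2.805) [heading=11, move]
  RT 180: heading 11 -> 191
  -- iteration 2/2 --
  FD 14.7: (23.23,2.805) -> (8.8,0) [heading=191, move]
  RT 180: heading 191 -> 11
]
FD 9: (8.8,0) -> (17.635,1.717) [heading=11, move]
PD: pen down
RT 45: heading 11 -> 326
RT 90: heading 326 -> 236
RT 135: heading 236 -> 101
BK 12.7: (17.635,1.717) -> (20.058,-10.749) [heading=101, draw]
Final: pos=(20.058,-10.749), heading=101, 4 segment(s) drawn

Segment lengths:
  seg 1: (0,0) -> (-3.3,0), length = 3.3
  seg 2: (-3.3,0) -> (-4.4,0), length = 1.1
  seg 3: (-4.4,0) -> (-1,0), length = 3.4
  seg 4: (17.635,1.717) -> (20.058,-10.749), length = 12.7
Total = 20.5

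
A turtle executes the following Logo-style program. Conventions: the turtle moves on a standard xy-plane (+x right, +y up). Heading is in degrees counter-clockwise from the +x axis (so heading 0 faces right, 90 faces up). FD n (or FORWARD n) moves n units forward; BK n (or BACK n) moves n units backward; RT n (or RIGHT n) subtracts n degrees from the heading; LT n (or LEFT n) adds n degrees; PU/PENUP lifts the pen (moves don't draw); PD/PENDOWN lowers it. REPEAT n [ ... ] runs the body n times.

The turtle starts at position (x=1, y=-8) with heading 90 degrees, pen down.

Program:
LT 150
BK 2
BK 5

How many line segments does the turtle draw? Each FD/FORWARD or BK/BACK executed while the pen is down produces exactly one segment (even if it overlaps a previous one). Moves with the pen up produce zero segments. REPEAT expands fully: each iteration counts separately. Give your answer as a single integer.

Executing turtle program step by step:
Start: pos=(1,-8), heading=90, pen down
LT 150: heading 90 -> 240
BK 2: (1,-8) -> (2,-6.268) [heading=240, draw]
BK 5: (2,-6.268) -> (4.5,-1.938) [heading=240, draw]
Final: pos=(4.5,-1.938), heading=240, 2 segment(s) drawn
Segments drawn: 2

Answer: 2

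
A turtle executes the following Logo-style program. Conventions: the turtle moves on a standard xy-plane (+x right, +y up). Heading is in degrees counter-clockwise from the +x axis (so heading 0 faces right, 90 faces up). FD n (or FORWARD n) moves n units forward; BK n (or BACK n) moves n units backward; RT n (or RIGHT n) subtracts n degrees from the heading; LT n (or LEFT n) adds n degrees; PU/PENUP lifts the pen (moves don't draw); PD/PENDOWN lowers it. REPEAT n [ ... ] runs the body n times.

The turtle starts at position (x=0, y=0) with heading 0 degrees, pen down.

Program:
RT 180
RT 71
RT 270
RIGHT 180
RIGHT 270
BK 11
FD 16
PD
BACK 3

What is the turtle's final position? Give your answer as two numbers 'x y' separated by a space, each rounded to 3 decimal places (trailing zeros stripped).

Executing turtle program step by step:
Start: pos=(0,0), heading=0, pen down
RT 180: heading 0 -> 180
RT 71: heading 180 -> 109
RT 270: heading 109 -> 199
RT 180: heading 199 -> 19
RT 270: heading 19 -> 109
BK 11: (0,0) -> (3.581,-10.401) [heading=109, draw]
FD 16: (3.581,-10.401) -> (-1.628,4.728) [heading=109, draw]
PD: pen down
BK 3: (-1.628,4.728) -> (-0.651,1.891) [heading=109, draw]
Final: pos=(-0.651,1.891), heading=109, 3 segment(s) drawn

Answer: -0.651 1.891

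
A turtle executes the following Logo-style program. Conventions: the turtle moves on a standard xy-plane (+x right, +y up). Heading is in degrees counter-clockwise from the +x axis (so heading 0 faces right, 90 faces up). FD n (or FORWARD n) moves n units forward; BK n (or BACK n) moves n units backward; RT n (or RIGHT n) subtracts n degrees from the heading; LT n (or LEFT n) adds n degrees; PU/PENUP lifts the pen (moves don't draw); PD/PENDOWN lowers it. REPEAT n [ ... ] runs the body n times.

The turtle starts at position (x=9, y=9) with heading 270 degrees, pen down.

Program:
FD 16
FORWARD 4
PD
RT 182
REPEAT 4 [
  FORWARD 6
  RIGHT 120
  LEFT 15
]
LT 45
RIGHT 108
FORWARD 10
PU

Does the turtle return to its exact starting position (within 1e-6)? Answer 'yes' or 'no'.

Answer: no

Derivation:
Executing turtle program step by step:
Start: pos=(9,9), heading=270, pen down
FD 16: (9,9) -> (9,-7) [heading=270, draw]
FD 4: (9,-7) -> (9,-11) [heading=270, draw]
PD: pen down
RT 182: heading 270 -> 88
REPEAT 4 [
  -- iteration 1/4 --
  FD 6: (9,-11) -> (9.209,-5.004) [heading=88, draw]
  RT 120: heading 88 -> 328
  LT 15: heading 328 -> 343
  -- iteration 2/4 --
  FD 6: (9.209,-5.004) -> (14.947,-6.758) [heading=343, draw]
  RT 120: heading 343 -> 223
  LT 15: heading 223 -> 238
  -- iteration 3/4 --
  FD 6: (14.947,-6.758) -> (11.768,-11.846) [heading=238, draw]
  RT 120: heading 238 -> 118
  LT 15: heading 118 -> 133
  -- iteration 4/4 --
  FD 6: (11.768,-11.846) -> (7.676,-7.458) [heading=133, draw]
  RT 120: heading 133 -> 13
  LT 15: heading 13 -> 28
]
LT 45: heading 28 -> 73
RT 108: heading 73 -> 325
FD 10: (7.676,-7.458) -> (15.867,-13.194) [heading=325, draw]
PU: pen up
Final: pos=(15.867,-13.194), heading=325, 7 segment(s) drawn

Start position: (9, 9)
Final position: (15.867, -13.194)
Distance = 23.232; >= 1e-6 -> NOT closed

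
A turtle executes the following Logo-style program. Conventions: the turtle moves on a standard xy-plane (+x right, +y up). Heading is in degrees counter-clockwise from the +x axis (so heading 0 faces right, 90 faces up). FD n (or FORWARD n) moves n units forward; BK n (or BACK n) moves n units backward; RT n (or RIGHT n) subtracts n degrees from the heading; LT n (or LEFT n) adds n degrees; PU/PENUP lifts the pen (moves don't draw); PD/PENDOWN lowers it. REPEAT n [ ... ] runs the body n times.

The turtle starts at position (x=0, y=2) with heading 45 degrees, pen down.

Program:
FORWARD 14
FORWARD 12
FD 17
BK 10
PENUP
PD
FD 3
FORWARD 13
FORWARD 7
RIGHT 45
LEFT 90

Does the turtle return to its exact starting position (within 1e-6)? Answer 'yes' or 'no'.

Answer: no

Derivation:
Executing turtle program step by step:
Start: pos=(0,2), heading=45, pen down
FD 14: (0,2) -> (9.899,11.899) [heading=45, draw]
FD 12: (9.899,11.899) -> (18.385,20.385) [heading=45, draw]
FD 17: (18.385,20.385) -> (30.406,32.406) [heading=45, draw]
BK 10: (30.406,32.406) -> (23.335,25.335) [heading=45, draw]
PU: pen up
PD: pen down
FD 3: (23.335,25.335) -> (25.456,27.456) [heading=45, draw]
FD 13: (25.456,27.456) -> (34.648,36.648) [heading=45, draw]
FD 7: (34.648,36.648) -> (39.598,41.598) [heading=45, draw]
RT 45: heading 45 -> 0
LT 90: heading 0 -> 90
Final: pos=(39.598,41.598), heading=90, 7 segment(s) drawn

Start position: (0, 2)
Final position: (39.598, 41.598)
Distance = 56; >= 1e-6 -> NOT closed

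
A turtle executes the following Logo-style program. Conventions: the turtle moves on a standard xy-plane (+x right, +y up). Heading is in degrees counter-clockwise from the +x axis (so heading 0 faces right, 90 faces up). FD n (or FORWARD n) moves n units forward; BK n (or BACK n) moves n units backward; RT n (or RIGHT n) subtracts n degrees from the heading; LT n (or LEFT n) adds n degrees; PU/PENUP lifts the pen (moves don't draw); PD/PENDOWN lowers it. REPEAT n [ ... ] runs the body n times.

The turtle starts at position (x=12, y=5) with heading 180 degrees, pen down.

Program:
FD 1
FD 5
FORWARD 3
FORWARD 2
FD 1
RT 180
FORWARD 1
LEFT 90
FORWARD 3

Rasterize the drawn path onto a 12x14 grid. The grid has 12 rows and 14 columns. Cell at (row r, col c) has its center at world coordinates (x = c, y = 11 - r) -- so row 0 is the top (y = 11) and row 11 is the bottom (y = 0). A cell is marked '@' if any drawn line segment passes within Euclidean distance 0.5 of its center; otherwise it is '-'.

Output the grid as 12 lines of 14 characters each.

Segment 0: (12,5) -> (11,5)
Segment 1: (11,5) -> (6,5)
Segment 2: (6,5) -> (3,5)
Segment 3: (3,5) -> (1,5)
Segment 4: (1,5) -> (0,5)
Segment 5: (0,5) -> (1,5)
Segment 6: (1,5) -> (1,8)

Answer: --------------
--------------
--------------
-@------------
-@------------
-@------------
@@@@@@@@@@@@@-
--------------
--------------
--------------
--------------
--------------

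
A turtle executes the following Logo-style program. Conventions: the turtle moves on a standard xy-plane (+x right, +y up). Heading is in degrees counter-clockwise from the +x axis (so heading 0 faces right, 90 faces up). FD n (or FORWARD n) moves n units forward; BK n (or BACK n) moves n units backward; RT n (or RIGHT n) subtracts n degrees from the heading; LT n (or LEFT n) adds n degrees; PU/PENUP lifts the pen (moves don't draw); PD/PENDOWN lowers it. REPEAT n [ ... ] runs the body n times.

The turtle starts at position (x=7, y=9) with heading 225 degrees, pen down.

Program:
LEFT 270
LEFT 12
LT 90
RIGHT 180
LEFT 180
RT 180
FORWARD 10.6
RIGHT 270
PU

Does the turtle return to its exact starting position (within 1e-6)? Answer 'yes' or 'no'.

Executing turtle program step by step:
Start: pos=(7,9), heading=225, pen down
LT 270: heading 225 -> 135
LT 12: heading 135 -> 147
LT 90: heading 147 -> 237
RT 180: heading 237 -> 57
LT 180: heading 57 -> 237
RT 180: heading 237 -> 57
FD 10.6: (7,9) -> (12.773,17.89) [heading=57, draw]
RT 270: heading 57 -> 147
PU: pen up
Final: pos=(12.773,17.89), heading=147, 1 segment(s) drawn

Start position: (7, 9)
Final position: (12.773, 17.89)
Distance = 10.6; >= 1e-6 -> NOT closed

Answer: no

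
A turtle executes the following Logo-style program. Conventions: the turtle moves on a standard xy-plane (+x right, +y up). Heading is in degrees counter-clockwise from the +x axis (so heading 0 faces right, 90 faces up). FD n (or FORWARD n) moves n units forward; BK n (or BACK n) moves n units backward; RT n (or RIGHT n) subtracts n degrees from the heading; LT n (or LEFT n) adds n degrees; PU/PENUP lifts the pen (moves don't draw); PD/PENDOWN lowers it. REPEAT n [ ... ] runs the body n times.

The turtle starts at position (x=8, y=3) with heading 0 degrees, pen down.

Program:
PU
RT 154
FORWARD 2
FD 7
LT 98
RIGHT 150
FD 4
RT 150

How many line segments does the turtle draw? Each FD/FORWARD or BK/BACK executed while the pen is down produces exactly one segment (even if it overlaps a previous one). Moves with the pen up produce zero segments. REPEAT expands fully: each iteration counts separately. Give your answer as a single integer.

Executing turtle program step by step:
Start: pos=(8,3), heading=0, pen down
PU: pen up
RT 154: heading 0 -> 206
FD 2: (8,3) -> (6.202,2.123) [heading=206, move]
FD 7: (6.202,2.123) -> (-0.089,-0.945) [heading=206, move]
LT 98: heading 206 -> 304
RT 150: heading 304 -> 154
FD 4: (-0.089,-0.945) -> (-3.684,0.808) [heading=154, move]
RT 150: heading 154 -> 4
Final: pos=(-3.684,0.808), heading=4, 0 segment(s) drawn
Segments drawn: 0

Answer: 0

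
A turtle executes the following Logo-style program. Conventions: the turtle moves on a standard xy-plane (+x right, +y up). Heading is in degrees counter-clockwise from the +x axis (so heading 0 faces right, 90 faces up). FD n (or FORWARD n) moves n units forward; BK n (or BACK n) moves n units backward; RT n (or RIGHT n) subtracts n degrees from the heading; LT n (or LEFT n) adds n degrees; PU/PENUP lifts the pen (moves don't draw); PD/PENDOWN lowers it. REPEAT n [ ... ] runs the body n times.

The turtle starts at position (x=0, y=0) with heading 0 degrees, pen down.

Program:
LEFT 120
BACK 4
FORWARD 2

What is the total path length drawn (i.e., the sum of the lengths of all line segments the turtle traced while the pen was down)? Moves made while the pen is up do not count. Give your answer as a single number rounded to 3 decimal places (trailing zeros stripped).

Executing turtle program step by step:
Start: pos=(0,0), heading=0, pen down
LT 120: heading 0 -> 120
BK 4: (0,0) -> (2,-3.464) [heading=120, draw]
FD 2: (2,-3.464) -> (1,-1.732) [heading=120, draw]
Final: pos=(1,-1.732), heading=120, 2 segment(s) drawn

Segment lengths:
  seg 1: (0,0) -> (2,-3.464), length = 4
  seg 2: (2,-3.464) -> (1,-1.732), length = 2
Total = 6

Answer: 6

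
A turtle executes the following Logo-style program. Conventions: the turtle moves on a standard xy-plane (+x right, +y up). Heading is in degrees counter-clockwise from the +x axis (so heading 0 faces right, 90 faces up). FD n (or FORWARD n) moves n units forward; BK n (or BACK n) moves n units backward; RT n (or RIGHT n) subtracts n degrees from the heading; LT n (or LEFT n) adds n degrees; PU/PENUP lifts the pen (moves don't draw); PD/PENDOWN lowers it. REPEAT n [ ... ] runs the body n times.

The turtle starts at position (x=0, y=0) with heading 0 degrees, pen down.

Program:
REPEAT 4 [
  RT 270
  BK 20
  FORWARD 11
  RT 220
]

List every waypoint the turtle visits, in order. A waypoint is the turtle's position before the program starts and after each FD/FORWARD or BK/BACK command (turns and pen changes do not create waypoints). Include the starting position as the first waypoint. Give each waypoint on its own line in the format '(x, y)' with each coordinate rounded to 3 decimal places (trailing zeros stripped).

Executing turtle program step by step:
Start: pos=(0,0), heading=0, pen down
REPEAT 4 [
  -- iteration 1/4 --
  RT 270: heading 0 -> 90
  BK 20: (0,0) -> (0,-20) [heading=90, draw]
  FD 11: (0,-20) -> (0,-9) [heading=90, draw]
  RT 220: heading 90 -> 230
  -- iteration 2/4 --
  RT 270: heading 230 -> 320
  BK 20: (0,-9) -> (-15.321,3.856) [heading=320, draw]
  FD 11: (-15.321,3.856) -> (-6.894,-3.215) [heading=320, draw]
  RT 220: heading 320 -> 100
  -- iteration 3/4 --
  RT 270: heading 100 -> 190
  BK 20: (-6.894,-3.215) -> (12.802,0.258) [heading=190, draw]
  FD 11: (12.802,0.258) -> (1.969,-1.652) [heading=190, draw]
  RT 220: heading 190 -> 330
  -- iteration 4/4 --
  RT 270: heading 330 -> 60
  BK 20: (1.969,-1.652) -> (-8.031,-18.973) [heading=60, draw]
  FD 11: (-8.031,-18.973) -> (-2.531,-9.446) [heading=60, draw]
  RT 220: heading 60 -> 200
]
Final: pos=(-2.531,-9.446), heading=200, 8 segment(s) drawn
Waypoints (9 total):
(0, 0)
(0, -20)
(0, -9)
(-15.321, 3.856)
(-6.894, -3.215)
(12.802, 0.258)
(1.969, -1.652)
(-8.031, -18.973)
(-2.531, -9.446)

Answer: (0, 0)
(0, -20)
(0, -9)
(-15.321, 3.856)
(-6.894, -3.215)
(12.802, 0.258)
(1.969, -1.652)
(-8.031, -18.973)
(-2.531, -9.446)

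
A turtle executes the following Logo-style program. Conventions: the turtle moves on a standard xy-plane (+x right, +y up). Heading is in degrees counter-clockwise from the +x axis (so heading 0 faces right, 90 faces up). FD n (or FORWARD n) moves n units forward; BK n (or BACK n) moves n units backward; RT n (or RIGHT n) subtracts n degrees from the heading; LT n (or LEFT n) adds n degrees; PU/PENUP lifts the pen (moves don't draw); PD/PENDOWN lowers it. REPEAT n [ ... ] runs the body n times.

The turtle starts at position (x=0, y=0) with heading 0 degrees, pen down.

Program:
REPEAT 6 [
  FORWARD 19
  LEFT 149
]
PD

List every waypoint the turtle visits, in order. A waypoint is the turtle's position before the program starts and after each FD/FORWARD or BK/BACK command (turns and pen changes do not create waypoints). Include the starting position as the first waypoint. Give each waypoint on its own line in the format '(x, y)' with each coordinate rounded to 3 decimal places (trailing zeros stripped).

Answer: (0, 0)
(19, 0)
(2.714, 9.786)
(11.634, -6.99)
(12.628, 11.984)
(2.003, -3.768)
(19.223, 4.262)

Derivation:
Executing turtle program step by step:
Start: pos=(0,0), heading=0, pen down
REPEAT 6 [
  -- iteration 1/6 --
  FD 19: (0,0) -> (19,0) [heading=0, draw]
  LT 149: heading 0 -> 149
  -- iteration 2/6 --
  FD 19: (19,0) -> (2.714,9.786) [heading=149, draw]
  LT 149: heading 149 -> 298
  -- iteration 3/6 --
  FD 19: (2.714,9.786) -> (11.634,-6.99) [heading=298, draw]
  LT 149: heading 298 -> 87
  -- iteration 4/6 --
  FD 19: (11.634,-6.99) -> (12.628,11.984) [heading=87, draw]
  LT 149: heading 87 -> 236
  -- iteration 5/6 --
  FD 19: (12.628,11.984) -> (2.003,-3.768) [heading=236, draw]
  LT 149: heading 236 -> 25
  -- iteration 6/6 --
  FD 19: (2.003,-3.768) -> (19.223,4.262) [heading=25, draw]
  LT 149: heading 25 -> 174
]
PD: pen down
Final: pos=(19.223,4.262), heading=174, 6 segment(s) drawn
Waypoints (7 total):
(0, 0)
(19, 0)
(2.714, 9.786)
(11.634, -6.99)
(12.628, 11.984)
(2.003, -3.768)
(19.223, 4.262)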